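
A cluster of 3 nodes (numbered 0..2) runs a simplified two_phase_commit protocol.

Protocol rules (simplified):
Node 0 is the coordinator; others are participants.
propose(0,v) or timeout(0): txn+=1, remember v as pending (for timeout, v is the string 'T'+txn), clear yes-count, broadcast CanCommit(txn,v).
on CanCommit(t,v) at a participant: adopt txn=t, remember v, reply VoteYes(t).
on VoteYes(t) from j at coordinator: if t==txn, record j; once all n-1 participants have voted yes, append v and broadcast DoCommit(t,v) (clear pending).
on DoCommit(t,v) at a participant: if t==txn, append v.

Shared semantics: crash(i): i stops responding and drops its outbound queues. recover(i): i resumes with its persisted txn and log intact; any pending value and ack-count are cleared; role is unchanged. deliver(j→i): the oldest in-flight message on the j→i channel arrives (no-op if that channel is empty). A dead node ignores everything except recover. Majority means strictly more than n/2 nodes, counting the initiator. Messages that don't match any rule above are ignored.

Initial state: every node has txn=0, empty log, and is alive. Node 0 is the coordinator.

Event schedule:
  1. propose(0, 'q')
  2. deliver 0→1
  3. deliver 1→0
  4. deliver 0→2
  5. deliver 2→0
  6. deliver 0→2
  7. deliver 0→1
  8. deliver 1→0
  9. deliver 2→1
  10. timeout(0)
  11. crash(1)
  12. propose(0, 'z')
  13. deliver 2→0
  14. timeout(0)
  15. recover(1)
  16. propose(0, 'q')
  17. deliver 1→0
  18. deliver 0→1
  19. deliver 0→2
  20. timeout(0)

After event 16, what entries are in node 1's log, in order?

e1 propose(0,'q'): 0[coor,t=1,-]
e2 deliver 0→1: 1[part,t=1,-]
e3 deliver 1→0: ·
e4 deliver 0→2: 2[part,t=1,-]
e5 deliver 2→0: 0[coor,t=1,q]
e6 deliver 0→2: 2[part,t=1,q]
e7 deliver 0→1: 1[part,t=1,q]
e8 deliver 1→0: ·
e9 deliver 2→1: ·
e10 timeout(0): 0[coor,t=2,q]
e11 crash(1): 1[✗part,t=1,q]
e12 propose(0,'z'): 0[coor,t=3,q]
e13 deliver 2→0: ·
e14 timeout(0): 0[coor,t=4,q]
e15 recover(1): 1[part,t=1,q]
e16 propose(0,'q'): 0[coor,t=5,q]

q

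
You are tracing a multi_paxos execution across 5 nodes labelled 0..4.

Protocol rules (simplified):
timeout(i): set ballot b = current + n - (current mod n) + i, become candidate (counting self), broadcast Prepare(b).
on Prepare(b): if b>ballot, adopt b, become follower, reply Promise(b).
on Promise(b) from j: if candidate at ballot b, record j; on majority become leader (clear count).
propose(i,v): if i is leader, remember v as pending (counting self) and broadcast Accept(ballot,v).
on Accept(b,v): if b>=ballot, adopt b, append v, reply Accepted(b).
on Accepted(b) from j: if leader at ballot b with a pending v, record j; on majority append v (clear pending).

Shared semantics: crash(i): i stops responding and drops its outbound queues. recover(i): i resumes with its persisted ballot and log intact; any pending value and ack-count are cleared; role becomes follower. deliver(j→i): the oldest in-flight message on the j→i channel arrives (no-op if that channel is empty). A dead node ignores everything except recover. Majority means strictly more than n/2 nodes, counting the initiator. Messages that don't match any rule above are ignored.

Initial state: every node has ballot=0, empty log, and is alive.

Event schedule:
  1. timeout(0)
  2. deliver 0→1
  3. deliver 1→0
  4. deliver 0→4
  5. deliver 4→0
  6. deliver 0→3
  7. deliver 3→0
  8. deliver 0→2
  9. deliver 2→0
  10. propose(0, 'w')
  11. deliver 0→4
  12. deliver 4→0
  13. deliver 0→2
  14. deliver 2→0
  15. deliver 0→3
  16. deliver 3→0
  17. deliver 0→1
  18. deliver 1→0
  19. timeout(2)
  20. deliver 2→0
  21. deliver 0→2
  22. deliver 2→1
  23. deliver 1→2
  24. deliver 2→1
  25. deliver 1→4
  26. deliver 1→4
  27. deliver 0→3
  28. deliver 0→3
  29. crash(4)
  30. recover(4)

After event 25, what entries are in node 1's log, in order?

w

1. timeout(0):  <0:cand b5 ->
2. deliver 0→1:  <1:foll b5 ->
3. deliver 1→0:  nop
4. deliver 0→4:  <4:foll b5 ->
5. deliver 4→0:  <0:lead b5 ->
6. deliver 0→3:  <3:foll b5 ->
7. deliver 3→0:  nop
8. deliver 0→2:  <2:foll b5 ->
9. deliver 2→0:  nop
10. propose(0,'w'):  nop
11. deliver 0→4:  <4:foll b5 w>
12. deliver 4→0:  nop
13. deliver 0→2:  <2:foll b5 w>
14. deliver 2→0:  <0:lead b5 w>
15. deliver 0→3:  <3:foll b5 w>
16. deliver 3→0:  nop
17. deliver 0→1:  <1:foll b5 w>
18. deliver 1→0:  nop
19. timeout(2):  <2:cand b12 w>
20. deliver 2→0:  <0:foll b12 w>
21. deliver 0→2:  nop
22. deliver 2→1:  <1:foll b12 w>
23. deliver 1→2:  <2:lead b12 w>
24. deliver 2→1:  nop
25. deliver 1→4:  nop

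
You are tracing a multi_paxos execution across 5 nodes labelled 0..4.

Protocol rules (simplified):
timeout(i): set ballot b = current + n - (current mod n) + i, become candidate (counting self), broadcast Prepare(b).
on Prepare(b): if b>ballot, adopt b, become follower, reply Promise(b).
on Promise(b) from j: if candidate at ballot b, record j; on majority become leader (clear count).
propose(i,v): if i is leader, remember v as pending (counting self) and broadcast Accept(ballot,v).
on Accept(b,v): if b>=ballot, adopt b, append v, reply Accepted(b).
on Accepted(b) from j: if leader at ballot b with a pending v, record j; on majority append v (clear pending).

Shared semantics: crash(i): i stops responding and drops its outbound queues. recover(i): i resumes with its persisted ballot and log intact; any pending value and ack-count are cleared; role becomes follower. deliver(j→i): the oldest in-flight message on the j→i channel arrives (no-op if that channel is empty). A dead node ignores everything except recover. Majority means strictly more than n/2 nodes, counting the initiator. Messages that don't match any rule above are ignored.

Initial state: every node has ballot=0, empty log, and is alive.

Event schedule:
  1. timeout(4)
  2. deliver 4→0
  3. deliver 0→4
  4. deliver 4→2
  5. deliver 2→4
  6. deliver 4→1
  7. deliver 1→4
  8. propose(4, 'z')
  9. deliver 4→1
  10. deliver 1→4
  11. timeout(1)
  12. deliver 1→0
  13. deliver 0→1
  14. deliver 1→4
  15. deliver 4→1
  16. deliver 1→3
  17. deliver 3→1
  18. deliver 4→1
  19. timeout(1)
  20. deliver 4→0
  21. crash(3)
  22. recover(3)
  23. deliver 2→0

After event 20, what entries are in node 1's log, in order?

1. timeout(4):  <4:cand b9 ->
2. deliver 4→0:  <0:foll b9 ->
3. deliver 0→4:  nop
4. deliver 4→2:  <2:foll b9 ->
5. deliver 2→4:  <4:lead b9 ->
6. deliver 4→1:  <1:foll b9 ->
7. deliver 1→4:  nop
8. propose(4,'z'):  nop
9. deliver 4→1:  <1:foll b9 z>
10. deliver 1→4:  nop
11. timeout(1):  <1:cand b11 z>
12. deliver 1→0:  <0:foll b11 ->
13. deliver 0→1:  nop
14. deliver 1→4:  <4:foll b11 ->
15. deliver 4→1:  <1:lead b11 z>
16. deliver 1→3:  <3:foll b11 ->
17. deliver 3→1:  nop
18. deliver 4→1:  nop
19. timeout(1):  <1:cand b16 z>
20. deliver 4→0:  nop

z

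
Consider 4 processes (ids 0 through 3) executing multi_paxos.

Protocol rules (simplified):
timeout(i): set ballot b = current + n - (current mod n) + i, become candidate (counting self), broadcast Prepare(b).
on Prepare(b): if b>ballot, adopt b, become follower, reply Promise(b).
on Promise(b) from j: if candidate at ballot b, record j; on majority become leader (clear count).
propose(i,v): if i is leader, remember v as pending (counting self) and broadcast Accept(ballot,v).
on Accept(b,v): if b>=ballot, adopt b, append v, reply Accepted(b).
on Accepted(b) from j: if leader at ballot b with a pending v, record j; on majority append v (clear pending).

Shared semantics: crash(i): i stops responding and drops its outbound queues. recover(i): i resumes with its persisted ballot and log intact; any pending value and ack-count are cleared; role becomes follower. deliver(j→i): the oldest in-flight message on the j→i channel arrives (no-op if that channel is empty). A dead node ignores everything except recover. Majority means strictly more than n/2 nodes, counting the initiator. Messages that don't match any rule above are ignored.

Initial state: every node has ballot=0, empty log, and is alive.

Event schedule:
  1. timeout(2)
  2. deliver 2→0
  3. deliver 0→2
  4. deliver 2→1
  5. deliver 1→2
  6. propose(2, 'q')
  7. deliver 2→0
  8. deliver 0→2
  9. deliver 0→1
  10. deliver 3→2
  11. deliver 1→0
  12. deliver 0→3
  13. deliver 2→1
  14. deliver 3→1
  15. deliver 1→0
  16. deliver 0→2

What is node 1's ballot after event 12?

6

1. timeout(2):  <2:cand b6 ->
2. deliver 2→0:  <0:foll b6 ->
3. deliver 0→2:  nop
4. deliver 2→1:  <1:foll b6 ->
5. deliver 1→2:  <2:lead b6 ->
6. propose(2,'q'):  nop
7. deliver 2→0:  <0:foll b6 q>
8. deliver 0→2:  nop
9. deliver 0→1:  nop
10. deliver 3→2:  nop
11. deliver 1→0:  nop
12. deliver 0→3:  nop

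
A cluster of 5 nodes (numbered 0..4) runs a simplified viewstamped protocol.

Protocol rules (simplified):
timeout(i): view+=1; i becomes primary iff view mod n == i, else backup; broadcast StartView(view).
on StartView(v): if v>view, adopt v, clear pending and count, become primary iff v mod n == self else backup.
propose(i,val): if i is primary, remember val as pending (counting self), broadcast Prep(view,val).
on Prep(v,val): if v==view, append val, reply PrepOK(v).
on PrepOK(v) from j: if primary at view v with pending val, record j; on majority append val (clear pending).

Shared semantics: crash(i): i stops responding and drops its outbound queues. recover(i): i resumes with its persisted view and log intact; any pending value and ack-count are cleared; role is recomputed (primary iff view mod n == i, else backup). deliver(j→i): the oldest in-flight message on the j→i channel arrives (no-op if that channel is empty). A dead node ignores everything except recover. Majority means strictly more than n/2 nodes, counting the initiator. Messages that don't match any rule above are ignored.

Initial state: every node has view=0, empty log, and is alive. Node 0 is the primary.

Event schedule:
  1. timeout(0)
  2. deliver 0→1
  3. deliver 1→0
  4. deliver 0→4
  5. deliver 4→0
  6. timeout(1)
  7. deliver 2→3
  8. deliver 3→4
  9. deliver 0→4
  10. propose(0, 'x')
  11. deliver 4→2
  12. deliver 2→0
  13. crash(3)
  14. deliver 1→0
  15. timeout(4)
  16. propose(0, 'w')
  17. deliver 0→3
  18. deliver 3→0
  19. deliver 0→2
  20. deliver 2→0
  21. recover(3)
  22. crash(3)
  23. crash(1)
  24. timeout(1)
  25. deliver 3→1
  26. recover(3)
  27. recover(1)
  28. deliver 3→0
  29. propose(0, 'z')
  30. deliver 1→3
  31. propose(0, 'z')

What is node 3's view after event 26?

0

e1 timeout(0): 0[back,v=1,-]
e2 deliver 0→1: 1[prim,v=1,-]
e3 deliver 1→0: ·
e4 deliver 0→4: 4[back,v=1,-]
e5 deliver 4→0: ·
e6 timeout(1): 1[back,v=2,-]
e7 deliver 2→3: ·
e8 deliver 3→4: ·
e9 deliver 0→4: ·
e10 propose(0,'x'): ·
e11 deliver 4→2: ·
e12 deliver 2→0: ·
e13 crash(3): 3[✗back,v=0,-]
e14 deliver 1→0: 0[back,v=2,-]
e15 timeout(4): 4[back,v=2,-]
e16 propose(0,'w'): ·
e17 deliver 0→3: ·
e18 deliver 3→0: ·
e19 deliver 0→2: 2[back,v=1,-]
e20 deliver 2→0: ·
e21 recover(3): 3[back,v=0,-]
e22 crash(3): 3[✗back,v=0,-]
e23 crash(1): 1[✗back,v=2,-]
e24 timeout(1): ·
e25 deliver 3→1: ·
e26 recover(3): 3[back,v=0,-]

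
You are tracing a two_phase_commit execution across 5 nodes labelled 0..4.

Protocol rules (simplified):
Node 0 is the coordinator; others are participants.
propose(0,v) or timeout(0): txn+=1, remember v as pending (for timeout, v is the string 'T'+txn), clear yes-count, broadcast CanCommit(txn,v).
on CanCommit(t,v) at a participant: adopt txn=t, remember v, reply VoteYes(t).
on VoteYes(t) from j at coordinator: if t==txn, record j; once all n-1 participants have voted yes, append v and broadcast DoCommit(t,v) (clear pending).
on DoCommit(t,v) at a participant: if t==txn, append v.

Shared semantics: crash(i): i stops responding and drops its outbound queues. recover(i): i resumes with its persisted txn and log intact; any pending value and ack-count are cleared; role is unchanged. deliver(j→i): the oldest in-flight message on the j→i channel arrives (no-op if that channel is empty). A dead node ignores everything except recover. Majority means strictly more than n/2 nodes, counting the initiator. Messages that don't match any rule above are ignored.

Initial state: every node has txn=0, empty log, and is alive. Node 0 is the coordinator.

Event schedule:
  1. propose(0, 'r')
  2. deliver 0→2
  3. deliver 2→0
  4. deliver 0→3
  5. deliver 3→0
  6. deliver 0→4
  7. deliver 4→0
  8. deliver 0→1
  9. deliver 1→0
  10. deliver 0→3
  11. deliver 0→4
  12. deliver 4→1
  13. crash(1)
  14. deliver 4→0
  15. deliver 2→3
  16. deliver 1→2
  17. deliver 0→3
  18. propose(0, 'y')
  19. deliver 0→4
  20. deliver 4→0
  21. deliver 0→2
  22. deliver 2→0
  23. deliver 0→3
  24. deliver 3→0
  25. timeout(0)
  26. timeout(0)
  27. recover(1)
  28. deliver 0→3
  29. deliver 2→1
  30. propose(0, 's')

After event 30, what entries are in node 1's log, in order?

e1 propose(0,'r'): 0[coor,t=1,-]
e2 deliver 0→2: 2[part,t=1,-]
e3 deliver 2→0: ·
e4 deliver 0→3: 3[part,t=1,-]
e5 deliver 3→0: ·
e6 deliver 0→4: 4[part,t=1,-]
e7 deliver 4→0: ·
e8 deliver 0→1: 1[part,t=1,-]
e9 deliver 1→0: 0[coor,t=1,r]
e10 deliver 0→3: 3[part,t=1,r]
e11 deliver 0→4: 4[part,t=1,r]
e12 deliver 4→1: ·
e13 crash(1): 1[✗part,t=1,-]
e14 deliver 4→0: ·
e15 deliver 2→3: ·
e16 deliver 1→2: ·
e17 deliver 0→3: ·
e18 propose(0,'y'): 0[coor,t=2,r]
e19 deliver 0→4: 4[part,t=2,r]
e20 deliver 4→0: ·
e21 deliver 0→2: 2[part,t=1,r]
e22 deliver 2→0: ·
e23 deliver 0→3: 3[part,t=2,r]
e24 deliver 3→0: ·
e25 timeout(0): 0[coor,t=3,r]
e26 timeout(0): 0[coor,t=4,r]
e27 recover(1): 1[part,t=1,-]
e28 deliver 0→3: 3[part,t=3,r]
e29 deliver 2→1: ·
e30 propose(0,'s'): 0[coor,t=5,r]

empty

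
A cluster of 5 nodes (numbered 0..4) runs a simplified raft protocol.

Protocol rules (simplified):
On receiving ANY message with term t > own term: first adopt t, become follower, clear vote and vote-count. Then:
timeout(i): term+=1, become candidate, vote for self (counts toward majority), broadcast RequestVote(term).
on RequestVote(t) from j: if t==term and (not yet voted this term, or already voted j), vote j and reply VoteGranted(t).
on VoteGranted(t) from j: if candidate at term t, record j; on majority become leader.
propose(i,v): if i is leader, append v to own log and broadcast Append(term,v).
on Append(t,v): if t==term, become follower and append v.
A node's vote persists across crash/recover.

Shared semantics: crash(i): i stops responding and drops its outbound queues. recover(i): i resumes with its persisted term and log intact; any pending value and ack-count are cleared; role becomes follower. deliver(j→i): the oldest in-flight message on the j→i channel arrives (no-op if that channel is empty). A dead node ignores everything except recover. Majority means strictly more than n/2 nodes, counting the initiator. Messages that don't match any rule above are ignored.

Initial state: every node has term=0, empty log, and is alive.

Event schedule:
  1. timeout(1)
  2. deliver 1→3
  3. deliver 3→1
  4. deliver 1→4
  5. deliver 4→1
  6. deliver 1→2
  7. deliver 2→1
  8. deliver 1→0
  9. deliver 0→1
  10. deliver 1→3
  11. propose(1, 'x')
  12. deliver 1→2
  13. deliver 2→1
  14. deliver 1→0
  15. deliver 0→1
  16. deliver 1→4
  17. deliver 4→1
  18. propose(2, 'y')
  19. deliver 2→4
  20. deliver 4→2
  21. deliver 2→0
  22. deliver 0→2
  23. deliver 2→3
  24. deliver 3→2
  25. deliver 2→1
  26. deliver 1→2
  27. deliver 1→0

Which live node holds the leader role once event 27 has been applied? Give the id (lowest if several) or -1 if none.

1

1. timeout(1):  <1:cand t1 ->
2. deliver 1→3:  <3:foll t1 ->
3. deliver 3→1:  nop
4. deliver 1→4:  <4:foll t1 ->
5. deliver 4→1:  <1:lead t1 ->
6. deliver 1→2:  <2:foll t1 ->
7. deliver 2→1:  nop
8. deliver 1→0:  <0:foll t1 ->
9. deliver 0→1:  nop
10. deliver 1→3:  nop
11. propose(1,'x'):  <1:lead t1 x>
12. deliver 1→2:  <2:foll t1 x>
13. deliver 2→1:  nop
14. deliver 1→0:  <0:foll t1 x>
15. deliver 0→1:  nop
16. deliver 1→4:  <4:foll t1 x>
17. deliver 4→1:  nop
18. propose(2,'y'):  nop
19. deliver 2→4:  nop
20. deliver 4→2:  nop
21. deliver 2→0:  nop
22. deliver 0→2:  nop
23. deliver 2→3:  nop
24. deliver 3→2:  nop
25. deliver 2→1:  nop
26. deliver 1→2:  nop
27. deliver 1→0:  nop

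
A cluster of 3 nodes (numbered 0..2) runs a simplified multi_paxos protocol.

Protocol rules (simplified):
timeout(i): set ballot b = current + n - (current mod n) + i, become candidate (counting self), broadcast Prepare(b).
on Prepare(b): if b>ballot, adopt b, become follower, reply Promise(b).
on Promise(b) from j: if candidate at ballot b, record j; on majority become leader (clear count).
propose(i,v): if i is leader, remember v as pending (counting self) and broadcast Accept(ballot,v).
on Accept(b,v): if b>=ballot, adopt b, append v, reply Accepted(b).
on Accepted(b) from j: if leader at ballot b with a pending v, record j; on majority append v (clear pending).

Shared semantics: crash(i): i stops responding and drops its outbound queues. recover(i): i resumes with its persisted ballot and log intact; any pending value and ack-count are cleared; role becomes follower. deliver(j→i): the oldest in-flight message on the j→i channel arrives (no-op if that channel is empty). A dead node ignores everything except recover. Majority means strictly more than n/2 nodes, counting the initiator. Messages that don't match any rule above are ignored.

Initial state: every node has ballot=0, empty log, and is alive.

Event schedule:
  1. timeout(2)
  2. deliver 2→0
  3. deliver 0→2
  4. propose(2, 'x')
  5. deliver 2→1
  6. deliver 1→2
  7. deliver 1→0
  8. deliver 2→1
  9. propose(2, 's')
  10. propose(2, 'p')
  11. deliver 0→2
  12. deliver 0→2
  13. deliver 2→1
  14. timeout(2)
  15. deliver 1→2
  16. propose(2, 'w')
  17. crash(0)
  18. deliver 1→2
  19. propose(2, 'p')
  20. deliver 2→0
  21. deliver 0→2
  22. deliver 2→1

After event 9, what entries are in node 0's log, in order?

empty

e1 timeout(2): 2[cand,b=5,-]
e2 deliver 2→0: 0[foll,b=5,-]
e3 deliver 0→2: 2[lead,b=5,-]
e4 propose(2,'x'): ·
e5 deliver 2→1: 1[foll,b=5,-]
e6 deliver 1→2: ·
e7 deliver 1→0: ·
e8 deliver 2→1: 1[foll,b=5,x]
e9 propose(2,'s'): ·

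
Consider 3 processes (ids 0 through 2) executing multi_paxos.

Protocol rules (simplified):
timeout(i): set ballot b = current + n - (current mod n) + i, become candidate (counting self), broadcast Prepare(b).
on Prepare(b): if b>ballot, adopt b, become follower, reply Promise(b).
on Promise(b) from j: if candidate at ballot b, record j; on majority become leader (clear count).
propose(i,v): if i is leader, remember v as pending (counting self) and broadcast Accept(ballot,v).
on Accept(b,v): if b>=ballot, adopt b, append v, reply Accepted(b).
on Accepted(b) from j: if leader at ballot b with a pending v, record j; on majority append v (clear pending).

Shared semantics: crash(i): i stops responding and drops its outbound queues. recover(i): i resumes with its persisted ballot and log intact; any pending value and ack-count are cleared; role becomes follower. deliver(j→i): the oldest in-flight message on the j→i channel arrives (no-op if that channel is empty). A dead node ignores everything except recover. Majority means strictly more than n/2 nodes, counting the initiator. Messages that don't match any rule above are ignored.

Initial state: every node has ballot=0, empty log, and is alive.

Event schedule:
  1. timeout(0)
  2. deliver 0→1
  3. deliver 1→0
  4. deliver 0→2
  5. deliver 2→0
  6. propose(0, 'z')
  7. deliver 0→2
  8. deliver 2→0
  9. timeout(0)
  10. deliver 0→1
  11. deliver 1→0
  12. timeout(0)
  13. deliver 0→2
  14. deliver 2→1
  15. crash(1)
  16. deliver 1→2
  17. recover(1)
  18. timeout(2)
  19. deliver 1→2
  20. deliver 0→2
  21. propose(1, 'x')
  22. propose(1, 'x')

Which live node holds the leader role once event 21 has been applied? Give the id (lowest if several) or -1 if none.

after 1 — timeout(0): n0:cand/b3/[-]
after 2 — deliver 0→1: n1:foll/b3/[-]
after 3 — deliver 1→0: n0:lead/b3/[-]
after 4 — deliver 0→2: n2:foll/b3/[-]
after 5 — deliver 2→0: ·
after 6 — propose(0,'z'): ·
after 7 — deliver 0→2: n2:foll/b3/[z]
after 8 — deliver 2→0: n0:lead/b3/[z]
after 9 — timeout(0): n0:cand/b6/[z]
after 10 — deliver 0→1: n1:foll/b3/[z]
after 11 — deliver 1→0: ·
after 12 — timeout(0): n0:cand/b9/[z]
after 13 — deliver 0→2: n2:foll/b6/[z]
after 14 — deliver 2→1: ·
after 15 — crash(1): n1:✗foll/b3/[z]
after 16 — deliver 1→2: ·
after 17 — recover(1): n1:foll/b3/[z]
after 18 — timeout(2): n2:cand/b11/[z]
after 19 — deliver 1→2: ·
after 20 — deliver 0→2: ·
after 21 — propose(1,'x'): ·

-1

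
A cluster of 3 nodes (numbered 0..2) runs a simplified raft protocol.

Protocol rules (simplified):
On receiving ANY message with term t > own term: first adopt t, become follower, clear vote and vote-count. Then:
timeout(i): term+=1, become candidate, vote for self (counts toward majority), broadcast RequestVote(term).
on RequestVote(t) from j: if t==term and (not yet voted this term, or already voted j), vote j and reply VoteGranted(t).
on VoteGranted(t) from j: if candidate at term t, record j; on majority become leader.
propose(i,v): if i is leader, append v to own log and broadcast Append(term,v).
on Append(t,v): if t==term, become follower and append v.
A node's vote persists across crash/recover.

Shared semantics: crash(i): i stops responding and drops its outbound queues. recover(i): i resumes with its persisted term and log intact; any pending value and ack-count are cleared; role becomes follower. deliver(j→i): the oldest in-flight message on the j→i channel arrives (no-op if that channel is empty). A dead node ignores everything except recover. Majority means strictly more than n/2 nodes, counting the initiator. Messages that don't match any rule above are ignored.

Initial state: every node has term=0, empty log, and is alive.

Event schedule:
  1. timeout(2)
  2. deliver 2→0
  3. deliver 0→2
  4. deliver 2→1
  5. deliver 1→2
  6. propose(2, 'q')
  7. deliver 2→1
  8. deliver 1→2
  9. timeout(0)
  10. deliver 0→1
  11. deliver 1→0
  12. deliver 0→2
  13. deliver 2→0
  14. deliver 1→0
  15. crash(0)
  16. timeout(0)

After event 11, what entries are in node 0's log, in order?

empty

e1 timeout(2): 2[cand,t=1,-]
e2 deliver 2→0: 0[foll,t=1,-]
e3 deliver 0→2: 2[lead,t=1,-]
e4 deliver 2→1: 1[foll,t=1,-]
e5 deliver 1→2: ·
e6 propose(2,'q'): 2[lead,t=1,q]
e7 deliver 2→1: 1[foll,t=1,q]
e8 deliver 1→2: ·
e9 timeout(0): 0[cand,t=2,-]
e10 deliver 0→1: 1[foll,t=2,q]
e11 deliver 1→0: 0[lead,t=2,-]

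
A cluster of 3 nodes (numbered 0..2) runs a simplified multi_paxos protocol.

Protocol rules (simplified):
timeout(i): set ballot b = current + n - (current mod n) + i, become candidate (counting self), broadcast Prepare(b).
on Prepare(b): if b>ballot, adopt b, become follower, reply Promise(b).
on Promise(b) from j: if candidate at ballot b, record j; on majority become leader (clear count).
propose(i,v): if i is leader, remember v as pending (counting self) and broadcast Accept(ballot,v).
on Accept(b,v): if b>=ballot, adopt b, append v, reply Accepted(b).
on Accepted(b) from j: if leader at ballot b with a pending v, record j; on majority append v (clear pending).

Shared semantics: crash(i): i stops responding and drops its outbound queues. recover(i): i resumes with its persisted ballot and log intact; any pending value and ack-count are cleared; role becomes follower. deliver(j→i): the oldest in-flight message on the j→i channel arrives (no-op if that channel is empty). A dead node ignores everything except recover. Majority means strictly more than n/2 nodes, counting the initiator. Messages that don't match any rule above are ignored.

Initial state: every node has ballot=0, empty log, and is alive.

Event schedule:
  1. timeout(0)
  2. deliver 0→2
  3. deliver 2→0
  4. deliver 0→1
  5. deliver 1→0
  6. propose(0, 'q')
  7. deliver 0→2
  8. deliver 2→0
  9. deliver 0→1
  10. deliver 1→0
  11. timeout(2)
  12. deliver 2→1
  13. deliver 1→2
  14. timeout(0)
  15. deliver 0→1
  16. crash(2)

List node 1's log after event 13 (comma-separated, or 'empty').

q

[1] timeout(0) → N0(cand b3 [-])
[2] deliver 0→2 → N2(foll b3 [-])
[3] deliver 2→0 → N0(lead b3 [-])
[4] deliver 0→1 → N1(foll b3 [-])
[5] deliver 1→0 → ∅
[6] propose(0,'q') → ∅
[7] deliver 0→2 → N2(foll b3 [q])
[8] deliver 2→0 → N0(lead b3 [q])
[9] deliver 0→1 → N1(foll b3 [q])
[10] deliver 1→0 → ∅
[11] timeout(2) → N2(cand b8 [q])
[12] deliver 2→1 → N1(foll b8 [q])
[13] deliver 1→2 → N2(lead b8 [q])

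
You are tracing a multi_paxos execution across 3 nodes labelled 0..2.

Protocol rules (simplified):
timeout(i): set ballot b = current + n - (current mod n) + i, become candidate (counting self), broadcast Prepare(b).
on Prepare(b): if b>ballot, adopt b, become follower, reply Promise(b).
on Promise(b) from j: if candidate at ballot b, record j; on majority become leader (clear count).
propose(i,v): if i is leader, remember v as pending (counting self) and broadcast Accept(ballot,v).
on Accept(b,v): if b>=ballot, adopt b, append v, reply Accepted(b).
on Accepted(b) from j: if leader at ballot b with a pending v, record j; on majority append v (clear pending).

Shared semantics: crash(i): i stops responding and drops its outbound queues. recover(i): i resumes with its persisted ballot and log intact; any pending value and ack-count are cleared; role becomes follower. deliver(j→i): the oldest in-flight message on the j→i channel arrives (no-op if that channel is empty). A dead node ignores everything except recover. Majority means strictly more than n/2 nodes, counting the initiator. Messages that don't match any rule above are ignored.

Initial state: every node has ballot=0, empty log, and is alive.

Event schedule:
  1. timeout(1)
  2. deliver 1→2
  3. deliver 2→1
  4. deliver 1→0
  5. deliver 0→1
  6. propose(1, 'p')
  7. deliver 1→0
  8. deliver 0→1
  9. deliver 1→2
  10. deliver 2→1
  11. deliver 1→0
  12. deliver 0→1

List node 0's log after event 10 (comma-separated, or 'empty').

1. timeout(1):  <1:cand b4 ->
2. deliver 1→2:  <2:foll b4 ->
3. deliver 2→1:  <1:lead b4 ->
4. deliver 1→0:  <0:foll b4 ->
5. deliver 0→1:  nop
6. propose(1,'p'):  nop
7. deliver 1→0:  <0:foll b4 p>
8. deliver 0→1:  <1:lead b4 p>
9. deliver 1→2:  <2:foll b4 p>
10. deliver 2→1:  nop

p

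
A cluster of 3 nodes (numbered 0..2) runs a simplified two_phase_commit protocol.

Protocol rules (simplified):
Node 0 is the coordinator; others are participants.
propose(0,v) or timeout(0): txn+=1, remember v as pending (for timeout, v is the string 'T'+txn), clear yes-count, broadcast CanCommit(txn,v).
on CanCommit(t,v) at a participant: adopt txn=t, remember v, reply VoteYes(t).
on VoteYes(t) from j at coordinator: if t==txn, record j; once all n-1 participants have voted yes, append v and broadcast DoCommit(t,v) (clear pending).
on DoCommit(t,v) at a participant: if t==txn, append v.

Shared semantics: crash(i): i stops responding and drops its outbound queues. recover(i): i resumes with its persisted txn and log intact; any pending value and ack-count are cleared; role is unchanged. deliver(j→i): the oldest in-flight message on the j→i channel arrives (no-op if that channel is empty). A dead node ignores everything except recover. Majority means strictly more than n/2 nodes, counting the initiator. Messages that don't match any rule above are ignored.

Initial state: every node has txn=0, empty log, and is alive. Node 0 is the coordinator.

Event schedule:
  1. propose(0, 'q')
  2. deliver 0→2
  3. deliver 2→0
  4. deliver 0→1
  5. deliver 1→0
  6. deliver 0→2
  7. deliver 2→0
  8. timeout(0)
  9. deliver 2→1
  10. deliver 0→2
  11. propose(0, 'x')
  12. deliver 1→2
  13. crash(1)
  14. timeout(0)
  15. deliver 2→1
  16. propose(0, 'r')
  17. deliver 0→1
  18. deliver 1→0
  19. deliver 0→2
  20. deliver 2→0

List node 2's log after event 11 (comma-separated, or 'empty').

q

e1 propose(0,'q'): 0[coor,t=1,-]
e2 deliver 0→2: 2[part,t=1,-]
e3 deliver 2→0: ·
e4 deliver 0→1: 1[part,t=1,-]
e5 deliver 1→0: 0[coor,t=1,q]
e6 deliver 0→2: 2[part,t=1,q]
e7 deliver 2→0: ·
e8 timeout(0): 0[coor,t=2,q]
e9 deliver 2→1: ·
e10 deliver 0→2: 2[part,t=2,q]
e11 propose(0,'x'): 0[coor,t=3,q]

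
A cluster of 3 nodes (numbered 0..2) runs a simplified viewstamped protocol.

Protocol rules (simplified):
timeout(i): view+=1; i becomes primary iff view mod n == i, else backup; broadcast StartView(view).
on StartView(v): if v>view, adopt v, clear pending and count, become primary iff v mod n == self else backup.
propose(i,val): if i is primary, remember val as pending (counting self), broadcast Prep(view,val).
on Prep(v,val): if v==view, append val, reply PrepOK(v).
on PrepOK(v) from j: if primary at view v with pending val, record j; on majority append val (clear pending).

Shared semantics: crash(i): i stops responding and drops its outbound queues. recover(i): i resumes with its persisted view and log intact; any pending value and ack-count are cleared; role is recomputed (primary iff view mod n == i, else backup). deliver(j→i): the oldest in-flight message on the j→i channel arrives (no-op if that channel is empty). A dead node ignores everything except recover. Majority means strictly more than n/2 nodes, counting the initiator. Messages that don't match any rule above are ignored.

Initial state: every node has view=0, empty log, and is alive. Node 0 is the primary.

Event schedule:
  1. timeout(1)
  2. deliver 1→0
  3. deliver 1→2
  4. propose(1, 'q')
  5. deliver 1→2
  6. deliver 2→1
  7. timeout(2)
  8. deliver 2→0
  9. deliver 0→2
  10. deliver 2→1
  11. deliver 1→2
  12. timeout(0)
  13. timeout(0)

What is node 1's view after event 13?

2

1. timeout(1):  <1:prim v1 ->
2. deliver 1→0:  <0:back v1 ->
3. deliver 1→2:  <2:back v1 ->
4. propose(1,'q'):  nop
5. deliver 1→2:  <2:back v1 q>
6. deliver 2→1:  <1:prim v1 q>
7. timeout(2):  <2:prim v2 q>
8. deliver 2→0:  <0:back v2 ->
9. deliver 0→2:  nop
10. deliver 2→1:  <1:back v2 q>
11. deliver 1→2:  nop
12. timeout(0):  <0:prim v3 ->
13. timeout(0):  <0:back v4 ->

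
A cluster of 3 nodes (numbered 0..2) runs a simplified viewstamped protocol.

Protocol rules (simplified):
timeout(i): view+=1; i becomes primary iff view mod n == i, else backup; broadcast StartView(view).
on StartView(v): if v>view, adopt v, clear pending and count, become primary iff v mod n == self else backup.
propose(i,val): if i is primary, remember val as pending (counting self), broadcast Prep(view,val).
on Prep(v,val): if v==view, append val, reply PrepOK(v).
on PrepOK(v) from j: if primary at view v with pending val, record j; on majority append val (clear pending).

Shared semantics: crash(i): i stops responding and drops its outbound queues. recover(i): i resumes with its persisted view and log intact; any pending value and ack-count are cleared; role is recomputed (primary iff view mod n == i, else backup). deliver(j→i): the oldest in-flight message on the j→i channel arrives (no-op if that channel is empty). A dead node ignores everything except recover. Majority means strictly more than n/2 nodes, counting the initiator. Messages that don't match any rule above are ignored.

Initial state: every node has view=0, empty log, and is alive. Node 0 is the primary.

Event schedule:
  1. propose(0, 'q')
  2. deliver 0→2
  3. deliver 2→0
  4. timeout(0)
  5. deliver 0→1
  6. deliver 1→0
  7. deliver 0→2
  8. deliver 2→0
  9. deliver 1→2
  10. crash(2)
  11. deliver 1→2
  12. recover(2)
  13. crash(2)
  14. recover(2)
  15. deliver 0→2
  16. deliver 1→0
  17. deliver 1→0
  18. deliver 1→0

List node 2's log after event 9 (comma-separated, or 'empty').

q

[1] propose(0,'q') → ∅
[2] deliver 0→2 → N2(back v0 [q])
[3] deliver 2→0 → N0(prim v0 [q])
[4] timeout(0) → N0(back v1 [q])
[5] deliver 0→1 → N1(back v0 [q])
[6] deliver 1→0 → ∅
[7] deliver 0→2 → N2(back v1 [q])
[8] deliver 2→0 → ∅
[9] deliver 1→2 → ∅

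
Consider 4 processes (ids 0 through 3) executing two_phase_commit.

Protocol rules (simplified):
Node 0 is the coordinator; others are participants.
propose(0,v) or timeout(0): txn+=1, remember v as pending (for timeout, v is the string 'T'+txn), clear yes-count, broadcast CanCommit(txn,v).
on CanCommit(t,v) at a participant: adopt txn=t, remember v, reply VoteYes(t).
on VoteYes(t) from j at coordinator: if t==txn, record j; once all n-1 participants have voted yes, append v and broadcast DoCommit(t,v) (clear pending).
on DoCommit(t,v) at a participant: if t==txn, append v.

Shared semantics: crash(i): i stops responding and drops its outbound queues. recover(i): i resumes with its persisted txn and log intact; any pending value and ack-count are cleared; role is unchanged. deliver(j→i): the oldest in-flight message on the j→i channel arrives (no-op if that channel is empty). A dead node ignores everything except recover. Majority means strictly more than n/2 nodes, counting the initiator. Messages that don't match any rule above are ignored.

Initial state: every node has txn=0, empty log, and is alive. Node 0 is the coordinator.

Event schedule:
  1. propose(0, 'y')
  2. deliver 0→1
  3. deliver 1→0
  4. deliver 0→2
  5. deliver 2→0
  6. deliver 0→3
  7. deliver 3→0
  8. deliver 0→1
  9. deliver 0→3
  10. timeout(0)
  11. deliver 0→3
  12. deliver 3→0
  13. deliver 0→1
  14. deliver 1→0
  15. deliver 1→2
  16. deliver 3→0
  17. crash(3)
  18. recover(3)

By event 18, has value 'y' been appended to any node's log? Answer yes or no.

1. propose(0,'y'):  <0:coor t1 ->
2. deliver 0→1:  <1:part t1 ->
3. deliver 1→0:  nop
4. deliver 0→2:  <2:part t1 ->
5. deliver 2→0:  nop
6. deliver 0→3:  <3:part t1 ->
7. deliver 3→0:  <0:coor t1 y>
8. deliver 0→1:  <1:part t1 y>
9. deliver 0→3:  <3:part t1 y>
10. timeout(0):  <0:coor t2 y>
11. deliver 0→3:  <3:part t2 y>
12. deliver 3→0:  nop
13. deliver 0→1:  <1:part t2 y>
14. deliver 1→0:  nop
15. deliver 1→2:  nop
16. deliver 3→0:  nop
17. crash(3):  <3:✗part t2 y>
18. recover(3):  <3:part t2 y>

yes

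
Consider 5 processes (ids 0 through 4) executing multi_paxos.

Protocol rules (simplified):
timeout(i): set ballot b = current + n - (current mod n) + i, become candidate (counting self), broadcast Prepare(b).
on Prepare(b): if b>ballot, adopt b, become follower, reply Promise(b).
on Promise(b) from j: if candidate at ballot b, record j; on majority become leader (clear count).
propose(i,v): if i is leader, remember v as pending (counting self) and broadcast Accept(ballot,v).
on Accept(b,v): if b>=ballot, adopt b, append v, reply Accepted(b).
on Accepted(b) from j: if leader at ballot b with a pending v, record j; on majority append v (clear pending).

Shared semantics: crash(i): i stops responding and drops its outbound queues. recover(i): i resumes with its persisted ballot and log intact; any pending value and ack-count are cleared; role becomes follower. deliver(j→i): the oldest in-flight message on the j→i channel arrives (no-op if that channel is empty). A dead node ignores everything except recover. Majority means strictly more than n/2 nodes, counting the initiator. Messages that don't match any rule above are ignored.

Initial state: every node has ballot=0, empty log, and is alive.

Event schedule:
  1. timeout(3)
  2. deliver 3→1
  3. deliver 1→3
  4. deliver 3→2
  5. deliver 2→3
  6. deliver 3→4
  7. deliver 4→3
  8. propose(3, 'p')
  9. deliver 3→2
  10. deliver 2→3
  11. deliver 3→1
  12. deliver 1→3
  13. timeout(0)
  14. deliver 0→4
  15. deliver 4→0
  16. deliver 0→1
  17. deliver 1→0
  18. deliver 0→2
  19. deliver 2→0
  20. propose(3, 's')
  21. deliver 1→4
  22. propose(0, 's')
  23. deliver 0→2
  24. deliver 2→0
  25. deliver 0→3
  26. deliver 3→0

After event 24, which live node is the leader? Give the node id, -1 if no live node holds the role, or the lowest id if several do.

e1 timeout(3): 3[cand,b=8,-]
e2 deliver 3→1: 1[foll,b=8,-]
e3 deliver 1→3: ·
e4 deliver 3→2: 2[foll,b=8,-]
e5 deliver 2→3: 3[lead,b=8,-]
e6 deliver 3→4: 4[foll,b=8,-]
e7 deliver 4→3: ·
e8 propose(3,'p'): ·
e9 deliver 3→2: 2[foll,b=8,p]
e10 deliver 2→3: ·
e11 deliver 3→1: 1[foll,b=8,p]
e12 deliver 1→3: 3[lead,b=8,p]
e13 timeout(0): 0[cand,b=5,-]
e14 deliver 0→4: ·
e15 deliver 4→0: ·
e16 deliver 0→1: ·
e17 deliver 1→0: ·
e18 deliver 0→2: ·
e19 deliver 2→0: ·
e20 propose(3,'s'): ·
e21 deliver 1→4: ·
e22 propose(0,'s'): ·
e23 deliver 0→2: ·
e24 deliver 2→0: ·

3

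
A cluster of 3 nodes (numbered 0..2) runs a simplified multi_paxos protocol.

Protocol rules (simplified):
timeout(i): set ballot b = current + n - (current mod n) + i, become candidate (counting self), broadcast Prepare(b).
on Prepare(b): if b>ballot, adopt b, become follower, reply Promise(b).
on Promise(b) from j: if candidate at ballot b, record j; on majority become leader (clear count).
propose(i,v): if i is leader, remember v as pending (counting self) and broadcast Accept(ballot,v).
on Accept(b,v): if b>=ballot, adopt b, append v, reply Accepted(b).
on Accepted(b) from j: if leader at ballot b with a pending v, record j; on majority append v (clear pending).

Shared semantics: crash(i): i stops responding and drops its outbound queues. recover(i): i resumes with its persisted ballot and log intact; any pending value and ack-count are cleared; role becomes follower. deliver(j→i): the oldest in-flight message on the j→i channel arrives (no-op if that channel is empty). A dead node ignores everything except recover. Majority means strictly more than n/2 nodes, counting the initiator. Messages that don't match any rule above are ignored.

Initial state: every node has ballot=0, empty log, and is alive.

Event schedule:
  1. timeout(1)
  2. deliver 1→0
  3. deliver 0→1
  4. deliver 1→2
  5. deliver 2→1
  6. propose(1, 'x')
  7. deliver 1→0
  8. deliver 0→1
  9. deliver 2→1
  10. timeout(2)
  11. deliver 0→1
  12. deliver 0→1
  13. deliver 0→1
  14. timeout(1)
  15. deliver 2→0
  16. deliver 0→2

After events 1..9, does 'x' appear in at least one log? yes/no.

[1] timeout(1) → N1(cand b4 [-])
[2] deliver 1→0 → N0(foll b4 [-])
[3] deliver 0→1 → N1(lead b4 [-])
[4] deliver 1→2 → N2(foll b4 [-])
[5] deliver 2→1 → ∅
[6] propose(1,'x') → ∅
[7] deliver 1→0 → N0(foll b4 [x])
[8] deliver 0→1 → N1(lead b4 [x])
[9] deliver 2→1 → ∅

yes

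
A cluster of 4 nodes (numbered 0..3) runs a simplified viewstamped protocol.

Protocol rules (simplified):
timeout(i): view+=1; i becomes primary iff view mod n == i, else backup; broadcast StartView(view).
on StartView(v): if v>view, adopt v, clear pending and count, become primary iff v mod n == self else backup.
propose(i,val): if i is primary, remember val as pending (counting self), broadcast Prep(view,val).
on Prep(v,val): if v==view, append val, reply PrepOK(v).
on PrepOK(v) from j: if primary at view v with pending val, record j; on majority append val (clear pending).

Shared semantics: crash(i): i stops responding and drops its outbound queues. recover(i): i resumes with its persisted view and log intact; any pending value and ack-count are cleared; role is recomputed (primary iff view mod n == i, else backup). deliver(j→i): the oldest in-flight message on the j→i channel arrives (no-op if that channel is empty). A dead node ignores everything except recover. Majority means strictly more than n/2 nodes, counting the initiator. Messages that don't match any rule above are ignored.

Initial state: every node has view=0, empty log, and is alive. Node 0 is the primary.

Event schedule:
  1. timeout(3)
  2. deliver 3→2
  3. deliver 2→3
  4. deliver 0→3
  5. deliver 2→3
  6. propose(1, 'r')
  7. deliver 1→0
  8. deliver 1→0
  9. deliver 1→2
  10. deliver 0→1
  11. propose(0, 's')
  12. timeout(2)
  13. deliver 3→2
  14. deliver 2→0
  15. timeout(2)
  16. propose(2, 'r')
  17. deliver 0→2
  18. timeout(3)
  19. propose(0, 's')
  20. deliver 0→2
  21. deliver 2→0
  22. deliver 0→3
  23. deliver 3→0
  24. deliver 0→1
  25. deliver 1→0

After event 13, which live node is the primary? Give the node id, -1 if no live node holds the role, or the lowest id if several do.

0

1. timeout(3):  <3:back v1 ->
2. deliver 3→2:  <2:back v1 ->
3. deliver 2→3:  nop
4. deliver 0→3:  nop
5. deliver 2→3:  nop
6. propose(1,'r'):  nop
7. deliver 1→0:  nop
8. deliver 1→0:  nop
9. deliver 1→2:  nop
10. deliver 0→1:  nop
11. propose(0,'s'):  nop
12. timeout(2):  <2:prim v2 ->
13. deliver 3→2:  nop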